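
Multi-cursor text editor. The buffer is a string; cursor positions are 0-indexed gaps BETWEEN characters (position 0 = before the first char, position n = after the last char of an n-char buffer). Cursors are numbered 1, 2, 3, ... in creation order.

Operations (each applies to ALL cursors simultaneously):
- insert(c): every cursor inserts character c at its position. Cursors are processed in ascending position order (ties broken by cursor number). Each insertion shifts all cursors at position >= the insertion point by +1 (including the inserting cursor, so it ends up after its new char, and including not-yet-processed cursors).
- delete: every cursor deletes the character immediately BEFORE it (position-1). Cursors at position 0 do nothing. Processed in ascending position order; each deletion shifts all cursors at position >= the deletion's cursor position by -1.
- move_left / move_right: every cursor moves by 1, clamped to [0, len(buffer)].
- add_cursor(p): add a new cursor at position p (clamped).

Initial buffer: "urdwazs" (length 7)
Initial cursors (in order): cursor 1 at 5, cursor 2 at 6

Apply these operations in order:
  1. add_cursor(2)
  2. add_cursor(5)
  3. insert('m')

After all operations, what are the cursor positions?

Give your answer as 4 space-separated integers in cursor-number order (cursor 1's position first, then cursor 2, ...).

Answer: 8 10 3 8

Derivation:
After op 1 (add_cursor(2)): buffer="urdwazs" (len 7), cursors c3@2 c1@5 c2@6, authorship .......
After op 2 (add_cursor(5)): buffer="urdwazs" (len 7), cursors c3@2 c1@5 c4@5 c2@6, authorship .......
After op 3 (insert('m')): buffer="urmdwammzms" (len 11), cursors c3@3 c1@8 c4@8 c2@10, authorship ..3...14.2.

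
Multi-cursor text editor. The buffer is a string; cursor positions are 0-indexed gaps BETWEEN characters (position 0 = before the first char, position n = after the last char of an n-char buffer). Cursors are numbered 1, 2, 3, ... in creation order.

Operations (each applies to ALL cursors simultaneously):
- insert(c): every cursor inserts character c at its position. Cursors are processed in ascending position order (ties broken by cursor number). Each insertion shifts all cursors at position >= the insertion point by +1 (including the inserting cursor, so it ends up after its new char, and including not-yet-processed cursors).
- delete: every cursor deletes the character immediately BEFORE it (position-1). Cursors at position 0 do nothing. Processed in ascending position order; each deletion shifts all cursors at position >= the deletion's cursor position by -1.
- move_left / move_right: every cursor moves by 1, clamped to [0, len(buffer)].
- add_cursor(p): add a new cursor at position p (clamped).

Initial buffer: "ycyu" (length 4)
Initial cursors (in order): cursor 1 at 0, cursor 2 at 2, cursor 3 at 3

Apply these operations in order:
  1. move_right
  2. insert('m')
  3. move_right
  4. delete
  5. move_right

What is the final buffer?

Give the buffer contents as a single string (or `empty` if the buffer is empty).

Answer: ymym

Derivation:
After op 1 (move_right): buffer="ycyu" (len 4), cursors c1@1 c2@3 c3@4, authorship ....
After op 2 (insert('m')): buffer="ymcymum" (len 7), cursors c1@2 c2@5 c3@7, authorship .1..2.3
After op 3 (move_right): buffer="ymcymum" (len 7), cursors c1@3 c2@6 c3@7, authorship .1..2.3
After op 4 (delete): buffer="ymym" (len 4), cursors c1@2 c2@4 c3@4, authorship .1.2
After op 5 (move_right): buffer="ymym" (len 4), cursors c1@3 c2@4 c3@4, authorship .1.2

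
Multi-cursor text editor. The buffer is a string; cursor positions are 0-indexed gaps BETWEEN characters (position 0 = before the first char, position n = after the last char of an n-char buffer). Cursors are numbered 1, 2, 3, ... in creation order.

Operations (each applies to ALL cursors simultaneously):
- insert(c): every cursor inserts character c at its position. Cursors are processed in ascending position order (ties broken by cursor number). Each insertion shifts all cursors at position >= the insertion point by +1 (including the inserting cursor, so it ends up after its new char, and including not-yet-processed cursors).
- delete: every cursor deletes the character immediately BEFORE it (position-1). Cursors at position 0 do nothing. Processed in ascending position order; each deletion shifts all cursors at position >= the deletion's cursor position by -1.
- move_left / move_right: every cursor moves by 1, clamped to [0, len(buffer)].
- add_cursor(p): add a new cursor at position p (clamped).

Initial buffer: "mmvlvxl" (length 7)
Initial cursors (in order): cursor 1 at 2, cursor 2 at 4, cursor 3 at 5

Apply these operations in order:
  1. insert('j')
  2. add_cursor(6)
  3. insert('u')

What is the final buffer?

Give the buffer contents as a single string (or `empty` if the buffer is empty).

After op 1 (insert('j')): buffer="mmjvljvjxl" (len 10), cursors c1@3 c2@6 c3@8, authorship ..1..2.3..
After op 2 (add_cursor(6)): buffer="mmjvljvjxl" (len 10), cursors c1@3 c2@6 c4@6 c3@8, authorship ..1..2.3..
After op 3 (insert('u')): buffer="mmjuvljuuvjuxl" (len 14), cursors c1@4 c2@9 c4@9 c3@12, authorship ..11..224.33..

Answer: mmjuvljuuvjuxl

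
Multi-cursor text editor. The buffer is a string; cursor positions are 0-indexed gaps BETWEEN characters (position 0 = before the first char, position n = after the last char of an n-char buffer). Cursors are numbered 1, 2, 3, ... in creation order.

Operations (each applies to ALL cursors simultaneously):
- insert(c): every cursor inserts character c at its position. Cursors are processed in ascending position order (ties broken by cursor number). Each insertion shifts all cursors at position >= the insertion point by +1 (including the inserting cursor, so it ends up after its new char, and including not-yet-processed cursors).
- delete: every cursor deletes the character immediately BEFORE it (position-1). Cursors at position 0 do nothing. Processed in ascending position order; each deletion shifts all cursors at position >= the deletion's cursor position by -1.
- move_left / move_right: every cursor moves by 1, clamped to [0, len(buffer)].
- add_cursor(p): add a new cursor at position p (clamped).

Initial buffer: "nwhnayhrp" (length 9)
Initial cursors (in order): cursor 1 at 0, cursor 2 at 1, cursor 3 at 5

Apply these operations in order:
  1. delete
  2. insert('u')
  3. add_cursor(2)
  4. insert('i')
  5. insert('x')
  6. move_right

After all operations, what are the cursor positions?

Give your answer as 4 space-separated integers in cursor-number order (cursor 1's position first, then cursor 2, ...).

After op 1 (delete): buffer="whnyhrp" (len 7), cursors c1@0 c2@0 c3@3, authorship .......
After op 2 (insert('u')): buffer="uuwhnuyhrp" (len 10), cursors c1@2 c2@2 c3@6, authorship 12...3....
After op 3 (add_cursor(2)): buffer="uuwhnuyhrp" (len 10), cursors c1@2 c2@2 c4@2 c3@6, authorship 12...3....
After op 4 (insert('i')): buffer="uuiiiwhnuiyhrp" (len 14), cursors c1@5 c2@5 c4@5 c3@10, authorship 12124...33....
After op 5 (insert('x')): buffer="uuiiixxxwhnuixyhrp" (len 18), cursors c1@8 c2@8 c4@8 c3@14, authorship 12124124...333....
After op 6 (move_right): buffer="uuiiixxxwhnuixyhrp" (len 18), cursors c1@9 c2@9 c4@9 c3@15, authorship 12124124...333....

Answer: 9 9 15 9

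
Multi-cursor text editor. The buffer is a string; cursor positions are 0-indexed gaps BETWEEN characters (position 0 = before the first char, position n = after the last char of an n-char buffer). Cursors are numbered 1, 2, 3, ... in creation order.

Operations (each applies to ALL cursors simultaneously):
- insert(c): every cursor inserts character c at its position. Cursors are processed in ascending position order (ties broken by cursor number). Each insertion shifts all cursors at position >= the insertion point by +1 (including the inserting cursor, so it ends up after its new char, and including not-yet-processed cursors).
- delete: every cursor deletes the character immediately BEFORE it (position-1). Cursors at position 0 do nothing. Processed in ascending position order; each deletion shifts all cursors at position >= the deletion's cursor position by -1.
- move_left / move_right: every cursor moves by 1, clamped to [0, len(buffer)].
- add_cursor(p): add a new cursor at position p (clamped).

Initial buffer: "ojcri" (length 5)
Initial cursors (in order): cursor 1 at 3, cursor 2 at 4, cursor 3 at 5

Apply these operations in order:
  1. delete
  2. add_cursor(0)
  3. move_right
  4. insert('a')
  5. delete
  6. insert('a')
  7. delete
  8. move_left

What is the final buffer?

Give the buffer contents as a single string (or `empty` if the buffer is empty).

After op 1 (delete): buffer="oj" (len 2), cursors c1@2 c2@2 c3@2, authorship ..
After op 2 (add_cursor(0)): buffer="oj" (len 2), cursors c4@0 c1@2 c2@2 c3@2, authorship ..
After op 3 (move_right): buffer="oj" (len 2), cursors c4@1 c1@2 c2@2 c3@2, authorship ..
After op 4 (insert('a')): buffer="oajaaa" (len 6), cursors c4@2 c1@6 c2@6 c3@6, authorship .4.123
After op 5 (delete): buffer="oj" (len 2), cursors c4@1 c1@2 c2@2 c3@2, authorship ..
After op 6 (insert('a')): buffer="oajaaa" (len 6), cursors c4@2 c1@6 c2@6 c3@6, authorship .4.123
After op 7 (delete): buffer="oj" (len 2), cursors c4@1 c1@2 c2@2 c3@2, authorship ..
After op 8 (move_left): buffer="oj" (len 2), cursors c4@0 c1@1 c2@1 c3@1, authorship ..

Answer: oj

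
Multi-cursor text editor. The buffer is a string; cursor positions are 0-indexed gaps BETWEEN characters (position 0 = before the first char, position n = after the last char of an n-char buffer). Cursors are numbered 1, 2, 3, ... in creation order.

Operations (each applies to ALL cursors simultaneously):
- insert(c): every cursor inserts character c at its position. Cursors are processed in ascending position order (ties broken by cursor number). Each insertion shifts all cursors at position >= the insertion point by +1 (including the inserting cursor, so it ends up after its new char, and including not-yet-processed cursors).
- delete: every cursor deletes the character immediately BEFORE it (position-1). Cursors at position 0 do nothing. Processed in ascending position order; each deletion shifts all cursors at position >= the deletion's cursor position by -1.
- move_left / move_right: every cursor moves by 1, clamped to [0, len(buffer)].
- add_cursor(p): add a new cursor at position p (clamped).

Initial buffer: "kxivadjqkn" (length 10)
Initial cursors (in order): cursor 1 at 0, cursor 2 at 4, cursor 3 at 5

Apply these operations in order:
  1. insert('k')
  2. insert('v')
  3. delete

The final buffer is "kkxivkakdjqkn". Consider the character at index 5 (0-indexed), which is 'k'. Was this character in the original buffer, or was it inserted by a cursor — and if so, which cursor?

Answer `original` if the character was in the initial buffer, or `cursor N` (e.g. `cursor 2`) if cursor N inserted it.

Answer: cursor 2

Derivation:
After op 1 (insert('k')): buffer="kkxivkakdjqkn" (len 13), cursors c1@1 c2@6 c3@8, authorship 1....2.3.....
After op 2 (insert('v')): buffer="kvkxivkvakvdjqkn" (len 16), cursors c1@2 c2@8 c3@11, authorship 11....22.33.....
After op 3 (delete): buffer="kkxivkakdjqkn" (len 13), cursors c1@1 c2@6 c3@8, authorship 1....2.3.....
Authorship (.=original, N=cursor N): 1 . . . . 2 . 3 . . . . .
Index 5: author = 2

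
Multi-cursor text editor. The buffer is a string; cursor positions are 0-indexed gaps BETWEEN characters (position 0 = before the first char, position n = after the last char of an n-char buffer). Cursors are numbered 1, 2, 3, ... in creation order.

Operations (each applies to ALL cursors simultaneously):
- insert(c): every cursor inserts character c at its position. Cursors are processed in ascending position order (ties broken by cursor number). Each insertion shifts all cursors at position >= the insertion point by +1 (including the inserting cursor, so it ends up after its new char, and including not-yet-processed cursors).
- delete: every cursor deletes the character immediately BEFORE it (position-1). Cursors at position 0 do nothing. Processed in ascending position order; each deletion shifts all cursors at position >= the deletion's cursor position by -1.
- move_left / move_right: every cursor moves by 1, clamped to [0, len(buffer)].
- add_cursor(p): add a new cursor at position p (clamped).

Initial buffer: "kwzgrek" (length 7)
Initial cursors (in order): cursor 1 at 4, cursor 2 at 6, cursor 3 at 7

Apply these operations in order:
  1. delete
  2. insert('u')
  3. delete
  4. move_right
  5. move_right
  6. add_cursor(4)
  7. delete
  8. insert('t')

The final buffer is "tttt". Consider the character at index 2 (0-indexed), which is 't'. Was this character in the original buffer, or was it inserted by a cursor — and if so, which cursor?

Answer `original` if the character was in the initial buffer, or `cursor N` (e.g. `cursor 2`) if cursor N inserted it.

After op 1 (delete): buffer="kwzr" (len 4), cursors c1@3 c2@4 c3@4, authorship ....
After op 2 (insert('u')): buffer="kwzuruu" (len 7), cursors c1@4 c2@7 c3@7, authorship ...1.23
After op 3 (delete): buffer="kwzr" (len 4), cursors c1@3 c2@4 c3@4, authorship ....
After op 4 (move_right): buffer="kwzr" (len 4), cursors c1@4 c2@4 c3@4, authorship ....
After op 5 (move_right): buffer="kwzr" (len 4), cursors c1@4 c2@4 c3@4, authorship ....
After op 6 (add_cursor(4)): buffer="kwzr" (len 4), cursors c1@4 c2@4 c3@4 c4@4, authorship ....
After op 7 (delete): buffer="" (len 0), cursors c1@0 c2@0 c3@0 c4@0, authorship 
After op 8 (insert('t')): buffer="tttt" (len 4), cursors c1@4 c2@4 c3@4 c4@4, authorship 1234
Authorship (.=original, N=cursor N): 1 2 3 4
Index 2: author = 3

Answer: cursor 3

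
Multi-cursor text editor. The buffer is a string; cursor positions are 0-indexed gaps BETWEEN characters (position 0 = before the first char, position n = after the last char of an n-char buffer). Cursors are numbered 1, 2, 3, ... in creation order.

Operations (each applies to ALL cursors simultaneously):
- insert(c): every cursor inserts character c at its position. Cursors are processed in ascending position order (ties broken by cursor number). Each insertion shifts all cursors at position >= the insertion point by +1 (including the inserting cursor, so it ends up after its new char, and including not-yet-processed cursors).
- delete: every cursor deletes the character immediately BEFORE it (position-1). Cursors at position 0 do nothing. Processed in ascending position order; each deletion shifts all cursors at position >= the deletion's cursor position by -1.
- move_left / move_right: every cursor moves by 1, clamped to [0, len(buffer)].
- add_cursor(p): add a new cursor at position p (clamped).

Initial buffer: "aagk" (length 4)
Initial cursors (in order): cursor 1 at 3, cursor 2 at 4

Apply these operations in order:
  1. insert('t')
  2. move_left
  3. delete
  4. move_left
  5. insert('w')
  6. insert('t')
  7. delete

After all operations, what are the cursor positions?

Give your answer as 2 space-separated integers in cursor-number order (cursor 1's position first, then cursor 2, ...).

Answer: 2 4

Derivation:
After op 1 (insert('t')): buffer="aagtkt" (len 6), cursors c1@4 c2@6, authorship ...1.2
After op 2 (move_left): buffer="aagtkt" (len 6), cursors c1@3 c2@5, authorship ...1.2
After op 3 (delete): buffer="aatt" (len 4), cursors c1@2 c2@3, authorship ..12
After op 4 (move_left): buffer="aatt" (len 4), cursors c1@1 c2@2, authorship ..12
After op 5 (insert('w')): buffer="awawtt" (len 6), cursors c1@2 c2@4, authorship .1.212
After op 6 (insert('t')): buffer="awtawttt" (len 8), cursors c1@3 c2@6, authorship .11.2212
After op 7 (delete): buffer="awawtt" (len 6), cursors c1@2 c2@4, authorship .1.212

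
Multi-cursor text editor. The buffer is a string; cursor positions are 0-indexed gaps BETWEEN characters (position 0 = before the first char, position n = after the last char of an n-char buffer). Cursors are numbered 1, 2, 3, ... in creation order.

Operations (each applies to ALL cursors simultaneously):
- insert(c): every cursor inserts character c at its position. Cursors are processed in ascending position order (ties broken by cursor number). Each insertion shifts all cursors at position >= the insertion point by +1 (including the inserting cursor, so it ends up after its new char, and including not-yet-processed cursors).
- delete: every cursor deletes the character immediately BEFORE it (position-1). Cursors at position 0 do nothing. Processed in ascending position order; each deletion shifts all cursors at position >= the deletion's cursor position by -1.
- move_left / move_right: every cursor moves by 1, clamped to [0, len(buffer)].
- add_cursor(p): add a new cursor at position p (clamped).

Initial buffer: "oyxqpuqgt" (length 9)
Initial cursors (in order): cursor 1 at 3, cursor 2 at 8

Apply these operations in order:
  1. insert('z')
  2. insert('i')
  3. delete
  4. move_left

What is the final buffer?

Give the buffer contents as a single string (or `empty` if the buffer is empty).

After op 1 (insert('z')): buffer="oyxzqpuqgzt" (len 11), cursors c1@4 c2@10, authorship ...1.....2.
After op 2 (insert('i')): buffer="oyxziqpuqgzit" (len 13), cursors c1@5 c2@12, authorship ...11.....22.
After op 3 (delete): buffer="oyxzqpuqgzt" (len 11), cursors c1@4 c2@10, authorship ...1.....2.
After op 4 (move_left): buffer="oyxzqpuqgzt" (len 11), cursors c1@3 c2@9, authorship ...1.....2.

Answer: oyxzqpuqgzt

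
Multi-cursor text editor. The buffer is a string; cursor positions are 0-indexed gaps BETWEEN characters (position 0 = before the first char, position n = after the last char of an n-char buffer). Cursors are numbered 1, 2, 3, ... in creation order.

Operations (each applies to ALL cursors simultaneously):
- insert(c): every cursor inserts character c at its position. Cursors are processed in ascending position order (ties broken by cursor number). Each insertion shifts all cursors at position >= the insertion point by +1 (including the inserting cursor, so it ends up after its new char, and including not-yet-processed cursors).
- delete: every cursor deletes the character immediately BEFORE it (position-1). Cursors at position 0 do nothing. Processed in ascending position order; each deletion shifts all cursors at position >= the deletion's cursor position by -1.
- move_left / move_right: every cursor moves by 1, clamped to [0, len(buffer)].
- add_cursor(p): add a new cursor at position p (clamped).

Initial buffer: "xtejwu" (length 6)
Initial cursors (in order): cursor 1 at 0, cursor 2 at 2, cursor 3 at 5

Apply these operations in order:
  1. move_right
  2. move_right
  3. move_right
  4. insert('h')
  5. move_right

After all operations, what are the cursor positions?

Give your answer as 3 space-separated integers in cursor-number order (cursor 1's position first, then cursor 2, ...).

Answer: 5 8 9

Derivation:
After op 1 (move_right): buffer="xtejwu" (len 6), cursors c1@1 c2@3 c3@6, authorship ......
After op 2 (move_right): buffer="xtejwu" (len 6), cursors c1@2 c2@4 c3@6, authorship ......
After op 3 (move_right): buffer="xtejwu" (len 6), cursors c1@3 c2@5 c3@6, authorship ......
After op 4 (insert('h')): buffer="xtehjwhuh" (len 9), cursors c1@4 c2@7 c3@9, authorship ...1..2.3
After op 5 (move_right): buffer="xtehjwhuh" (len 9), cursors c1@5 c2@8 c3@9, authorship ...1..2.3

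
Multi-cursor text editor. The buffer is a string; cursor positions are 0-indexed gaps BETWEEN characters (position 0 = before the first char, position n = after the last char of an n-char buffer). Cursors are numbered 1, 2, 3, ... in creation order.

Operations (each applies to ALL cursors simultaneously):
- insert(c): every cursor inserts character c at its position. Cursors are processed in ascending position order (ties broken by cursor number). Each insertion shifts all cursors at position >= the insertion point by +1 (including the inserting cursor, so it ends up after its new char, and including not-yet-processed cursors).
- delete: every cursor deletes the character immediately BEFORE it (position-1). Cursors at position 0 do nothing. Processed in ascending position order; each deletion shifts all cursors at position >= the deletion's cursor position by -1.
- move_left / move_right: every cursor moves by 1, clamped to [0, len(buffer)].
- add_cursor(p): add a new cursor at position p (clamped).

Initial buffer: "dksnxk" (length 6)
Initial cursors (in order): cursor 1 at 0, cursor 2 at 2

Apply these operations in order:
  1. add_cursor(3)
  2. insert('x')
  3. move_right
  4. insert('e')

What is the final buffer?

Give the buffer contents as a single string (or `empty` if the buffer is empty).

After op 1 (add_cursor(3)): buffer="dksnxk" (len 6), cursors c1@0 c2@2 c3@3, authorship ......
After op 2 (insert('x')): buffer="xdkxsxnxk" (len 9), cursors c1@1 c2@4 c3@6, authorship 1..2.3...
After op 3 (move_right): buffer="xdkxsxnxk" (len 9), cursors c1@2 c2@5 c3@7, authorship 1..2.3...
After op 4 (insert('e')): buffer="xdekxsexnexk" (len 12), cursors c1@3 c2@7 c3@10, authorship 1.1.2.23.3..

Answer: xdekxsexnexk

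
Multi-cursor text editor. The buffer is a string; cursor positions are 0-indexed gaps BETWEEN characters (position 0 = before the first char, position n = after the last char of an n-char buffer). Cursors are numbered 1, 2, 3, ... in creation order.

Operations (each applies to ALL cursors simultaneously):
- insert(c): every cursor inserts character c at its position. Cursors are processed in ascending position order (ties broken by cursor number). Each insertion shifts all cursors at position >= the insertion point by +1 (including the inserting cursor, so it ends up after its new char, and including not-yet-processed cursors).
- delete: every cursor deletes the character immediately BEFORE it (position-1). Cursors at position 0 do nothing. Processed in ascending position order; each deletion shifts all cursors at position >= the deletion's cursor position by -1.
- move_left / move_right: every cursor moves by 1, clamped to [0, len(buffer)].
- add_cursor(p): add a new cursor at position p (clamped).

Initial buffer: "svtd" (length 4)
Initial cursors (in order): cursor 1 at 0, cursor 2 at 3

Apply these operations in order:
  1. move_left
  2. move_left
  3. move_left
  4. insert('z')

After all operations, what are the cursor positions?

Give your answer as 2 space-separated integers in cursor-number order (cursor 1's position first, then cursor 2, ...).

After op 1 (move_left): buffer="svtd" (len 4), cursors c1@0 c2@2, authorship ....
After op 2 (move_left): buffer="svtd" (len 4), cursors c1@0 c2@1, authorship ....
After op 3 (move_left): buffer="svtd" (len 4), cursors c1@0 c2@0, authorship ....
After op 4 (insert('z')): buffer="zzsvtd" (len 6), cursors c1@2 c2@2, authorship 12....

Answer: 2 2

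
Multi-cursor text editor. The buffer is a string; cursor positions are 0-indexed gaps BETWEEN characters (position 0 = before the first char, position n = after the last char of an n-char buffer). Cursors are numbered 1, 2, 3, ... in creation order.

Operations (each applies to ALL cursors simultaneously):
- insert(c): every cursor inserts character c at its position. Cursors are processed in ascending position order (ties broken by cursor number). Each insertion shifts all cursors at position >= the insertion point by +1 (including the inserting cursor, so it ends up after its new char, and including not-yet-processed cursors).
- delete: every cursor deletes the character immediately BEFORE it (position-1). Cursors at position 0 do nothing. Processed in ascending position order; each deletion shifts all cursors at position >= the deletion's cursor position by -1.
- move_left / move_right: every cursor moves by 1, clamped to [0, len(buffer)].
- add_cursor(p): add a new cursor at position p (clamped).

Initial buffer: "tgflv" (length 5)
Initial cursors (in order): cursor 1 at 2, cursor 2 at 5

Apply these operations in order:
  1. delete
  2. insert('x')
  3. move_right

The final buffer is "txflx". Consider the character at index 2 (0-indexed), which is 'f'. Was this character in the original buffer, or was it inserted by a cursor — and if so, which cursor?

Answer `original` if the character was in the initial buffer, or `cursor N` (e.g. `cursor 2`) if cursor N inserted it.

After op 1 (delete): buffer="tfl" (len 3), cursors c1@1 c2@3, authorship ...
After op 2 (insert('x')): buffer="txflx" (len 5), cursors c1@2 c2@5, authorship .1..2
After op 3 (move_right): buffer="txflx" (len 5), cursors c1@3 c2@5, authorship .1..2
Authorship (.=original, N=cursor N): . 1 . . 2
Index 2: author = original

Answer: original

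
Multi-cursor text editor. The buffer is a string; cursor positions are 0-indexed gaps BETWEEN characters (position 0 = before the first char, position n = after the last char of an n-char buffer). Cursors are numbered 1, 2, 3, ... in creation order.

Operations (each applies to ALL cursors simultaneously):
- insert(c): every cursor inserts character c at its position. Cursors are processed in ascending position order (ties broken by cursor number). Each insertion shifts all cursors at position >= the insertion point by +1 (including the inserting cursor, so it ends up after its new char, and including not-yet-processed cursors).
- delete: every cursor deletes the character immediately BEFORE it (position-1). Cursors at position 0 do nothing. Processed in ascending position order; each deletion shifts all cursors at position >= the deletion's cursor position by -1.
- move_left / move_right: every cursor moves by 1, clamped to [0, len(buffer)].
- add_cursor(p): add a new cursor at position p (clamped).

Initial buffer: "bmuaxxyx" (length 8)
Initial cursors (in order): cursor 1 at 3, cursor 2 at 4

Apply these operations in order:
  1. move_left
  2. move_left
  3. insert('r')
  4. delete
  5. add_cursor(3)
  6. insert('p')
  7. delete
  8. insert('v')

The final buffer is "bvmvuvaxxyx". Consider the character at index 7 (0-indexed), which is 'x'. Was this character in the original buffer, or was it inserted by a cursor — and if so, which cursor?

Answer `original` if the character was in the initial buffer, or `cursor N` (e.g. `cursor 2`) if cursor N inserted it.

Answer: original

Derivation:
After op 1 (move_left): buffer="bmuaxxyx" (len 8), cursors c1@2 c2@3, authorship ........
After op 2 (move_left): buffer="bmuaxxyx" (len 8), cursors c1@1 c2@2, authorship ........
After op 3 (insert('r')): buffer="brmruaxxyx" (len 10), cursors c1@2 c2@4, authorship .1.2......
After op 4 (delete): buffer="bmuaxxyx" (len 8), cursors c1@1 c2@2, authorship ........
After op 5 (add_cursor(3)): buffer="bmuaxxyx" (len 8), cursors c1@1 c2@2 c3@3, authorship ........
After op 6 (insert('p')): buffer="bpmpupaxxyx" (len 11), cursors c1@2 c2@4 c3@6, authorship .1.2.3.....
After op 7 (delete): buffer="bmuaxxyx" (len 8), cursors c1@1 c2@2 c3@3, authorship ........
After op 8 (insert('v')): buffer="bvmvuvaxxyx" (len 11), cursors c1@2 c2@4 c3@6, authorship .1.2.3.....
Authorship (.=original, N=cursor N): . 1 . 2 . 3 . . . . .
Index 7: author = original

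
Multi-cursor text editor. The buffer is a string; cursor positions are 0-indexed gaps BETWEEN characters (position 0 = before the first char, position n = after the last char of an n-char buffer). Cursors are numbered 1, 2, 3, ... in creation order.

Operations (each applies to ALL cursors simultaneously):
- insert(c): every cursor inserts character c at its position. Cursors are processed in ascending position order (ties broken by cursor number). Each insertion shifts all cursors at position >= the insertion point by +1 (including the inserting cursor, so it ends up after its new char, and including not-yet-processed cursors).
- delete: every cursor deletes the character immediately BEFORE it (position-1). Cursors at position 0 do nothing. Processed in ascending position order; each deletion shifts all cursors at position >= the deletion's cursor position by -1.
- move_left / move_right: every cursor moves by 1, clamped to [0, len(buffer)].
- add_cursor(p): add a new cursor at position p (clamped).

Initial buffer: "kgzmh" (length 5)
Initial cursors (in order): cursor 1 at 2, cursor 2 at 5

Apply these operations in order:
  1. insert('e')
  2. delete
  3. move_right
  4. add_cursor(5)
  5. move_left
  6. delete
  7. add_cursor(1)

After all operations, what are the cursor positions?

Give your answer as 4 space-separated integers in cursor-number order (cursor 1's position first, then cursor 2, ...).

Answer: 1 1 1 1

Derivation:
After op 1 (insert('e')): buffer="kgezmhe" (len 7), cursors c1@3 c2@7, authorship ..1...2
After op 2 (delete): buffer="kgzmh" (len 5), cursors c1@2 c2@5, authorship .....
After op 3 (move_right): buffer="kgzmh" (len 5), cursors c1@3 c2@5, authorship .....
After op 4 (add_cursor(5)): buffer="kgzmh" (len 5), cursors c1@3 c2@5 c3@5, authorship .....
After op 5 (move_left): buffer="kgzmh" (len 5), cursors c1@2 c2@4 c3@4, authorship .....
After op 6 (delete): buffer="kh" (len 2), cursors c1@1 c2@1 c3@1, authorship ..
After op 7 (add_cursor(1)): buffer="kh" (len 2), cursors c1@1 c2@1 c3@1 c4@1, authorship ..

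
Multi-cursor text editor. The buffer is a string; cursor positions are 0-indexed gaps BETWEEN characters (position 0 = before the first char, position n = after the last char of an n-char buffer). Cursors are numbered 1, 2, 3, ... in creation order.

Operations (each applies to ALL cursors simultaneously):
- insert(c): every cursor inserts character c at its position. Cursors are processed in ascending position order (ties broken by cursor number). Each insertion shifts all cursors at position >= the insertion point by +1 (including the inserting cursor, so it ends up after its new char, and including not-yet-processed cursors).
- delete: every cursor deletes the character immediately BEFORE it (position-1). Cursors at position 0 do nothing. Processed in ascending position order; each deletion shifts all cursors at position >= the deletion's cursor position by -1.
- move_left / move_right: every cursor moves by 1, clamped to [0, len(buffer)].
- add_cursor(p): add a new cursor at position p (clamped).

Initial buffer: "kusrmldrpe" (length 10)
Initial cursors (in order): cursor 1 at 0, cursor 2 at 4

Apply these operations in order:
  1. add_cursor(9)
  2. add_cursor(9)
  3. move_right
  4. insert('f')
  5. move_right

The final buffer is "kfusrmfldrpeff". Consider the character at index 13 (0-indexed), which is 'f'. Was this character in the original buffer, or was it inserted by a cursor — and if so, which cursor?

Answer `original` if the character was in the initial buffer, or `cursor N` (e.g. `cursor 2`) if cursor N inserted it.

After op 1 (add_cursor(9)): buffer="kusrmldrpe" (len 10), cursors c1@0 c2@4 c3@9, authorship ..........
After op 2 (add_cursor(9)): buffer="kusrmldrpe" (len 10), cursors c1@0 c2@4 c3@9 c4@9, authorship ..........
After op 3 (move_right): buffer="kusrmldrpe" (len 10), cursors c1@1 c2@5 c3@10 c4@10, authorship ..........
After op 4 (insert('f')): buffer="kfusrmfldrpeff" (len 14), cursors c1@2 c2@7 c3@14 c4@14, authorship .1....2.....34
After op 5 (move_right): buffer="kfusrmfldrpeff" (len 14), cursors c1@3 c2@8 c3@14 c4@14, authorship .1....2.....34
Authorship (.=original, N=cursor N): . 1 . . . . 2 . . . . . 3 4
Index 13: author = 4

Answer: cursor 4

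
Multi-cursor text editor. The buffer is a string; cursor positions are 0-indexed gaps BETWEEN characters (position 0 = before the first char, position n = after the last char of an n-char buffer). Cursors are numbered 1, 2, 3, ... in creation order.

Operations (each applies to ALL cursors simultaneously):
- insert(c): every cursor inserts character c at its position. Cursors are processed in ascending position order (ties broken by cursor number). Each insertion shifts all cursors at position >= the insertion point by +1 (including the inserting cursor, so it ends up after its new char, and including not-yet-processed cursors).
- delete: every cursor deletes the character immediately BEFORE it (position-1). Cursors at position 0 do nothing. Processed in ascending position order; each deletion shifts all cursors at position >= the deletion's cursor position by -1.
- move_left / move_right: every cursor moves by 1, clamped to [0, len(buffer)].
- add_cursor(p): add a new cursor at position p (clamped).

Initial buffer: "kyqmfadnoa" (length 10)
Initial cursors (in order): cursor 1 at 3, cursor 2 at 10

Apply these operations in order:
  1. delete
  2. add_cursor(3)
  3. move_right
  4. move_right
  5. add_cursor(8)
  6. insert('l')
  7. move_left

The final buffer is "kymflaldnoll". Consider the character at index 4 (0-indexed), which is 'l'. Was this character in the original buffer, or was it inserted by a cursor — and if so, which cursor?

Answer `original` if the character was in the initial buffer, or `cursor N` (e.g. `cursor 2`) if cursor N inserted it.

After op 1 (delete): buffer="kymfadno" (len 8), cursors c1@2 c2@8, authorship ........
After op 2 (add_cursor(3)): buffer="kymfadno" (len 8), cursors c1@2 c3@3 c2@8, authorship ........
After op 3 (move_right): buffer="kymfadno" (len 8), cursors c1@3 c3@4 c2@8, authorship ........
After op 4 (move_right): buffer="kymfadno" (len 8), cursors c1@4 c3@5 c2@8, authorship ........
After op 5 (add_cursor(8)): buffer="kymfadno" (len 8), cursors c1@4 c3@5 c2@8 c4@8, authorship ........
After op 6 (insert('l')): buffer="kymflaldnoll" (len 12), cursors c1@5 c3@7 c2@12 c4@12, authorship ....1.3...24
After op 7 (move_left): buffer="kymflaldnoll" (len 12), cursors c1@4 c3@6 c2@11 c4@11, authorship ....1.3...24
Authorship (.=original, N=cursor N): . . . . 1 . 3 . . . 2 4
Index 4: author = 1

Answer: cursor 1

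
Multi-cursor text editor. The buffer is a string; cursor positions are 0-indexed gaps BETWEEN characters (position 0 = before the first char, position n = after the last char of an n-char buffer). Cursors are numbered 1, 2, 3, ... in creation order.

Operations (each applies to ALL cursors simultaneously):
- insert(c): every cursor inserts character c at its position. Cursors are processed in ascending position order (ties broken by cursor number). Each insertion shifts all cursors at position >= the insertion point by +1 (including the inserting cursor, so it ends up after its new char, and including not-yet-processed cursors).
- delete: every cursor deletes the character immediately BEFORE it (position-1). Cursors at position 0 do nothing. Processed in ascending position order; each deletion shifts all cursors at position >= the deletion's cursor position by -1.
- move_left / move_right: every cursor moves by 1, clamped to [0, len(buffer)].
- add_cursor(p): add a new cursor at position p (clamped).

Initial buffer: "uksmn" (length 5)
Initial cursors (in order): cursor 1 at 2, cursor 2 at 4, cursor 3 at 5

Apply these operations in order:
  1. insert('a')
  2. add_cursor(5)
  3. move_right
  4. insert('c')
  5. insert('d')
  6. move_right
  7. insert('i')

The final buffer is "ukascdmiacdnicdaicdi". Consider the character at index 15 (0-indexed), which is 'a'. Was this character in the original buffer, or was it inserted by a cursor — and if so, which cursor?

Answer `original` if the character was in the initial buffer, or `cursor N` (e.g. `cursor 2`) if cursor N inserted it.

After op 1 (insert('a')): buffer="ukasmana" (len 8), cursors c1@3 c2@6 c3@8, authorship ..1..2.3
After op 2 (add_cursor(5)): buffer="ukasmana" (len 8), cursors c1@3 c4@5 c2@6 c3@8, authorship ..1..2.3
After op 3 (move_right): buffer="ukasmana" (len 8), cursors c1@4 c4@6 c2@7 c3@8, authorship ..1..2.3
After op 4 (insert('c')): buffer="ukascmacncac" (len 12), cursors c1@5 c4@8 c2@10 c3@12, authorship ..1.1.24.233
After op 5 (insert('d')): buffer="ukascdmacdncdacd" (len 16), cursors c1@6 c4@10 c2@13 c3@16, authorship ..1.11.244.22333
After op 6 (move_right): buffer="ukascdmacdncdacd" (len 16), cursors c1@7 c4@11 c2@14 c3@16, authorship ..1.11.244.22333
After op 7 (insert('i')): buffer="ukascdmiacdnicdaicdi" (len 20), cursors c1@8 c4@13 c2@17 c3@20, authorship ..1.11.1244.42232333
Authorship (.=original, N=cursor N): . . 1 . 1 1 . 1 2 4 4 . 4 2 2 3 2 3 3 3
Index 15: author = 3

Answer: cursor 3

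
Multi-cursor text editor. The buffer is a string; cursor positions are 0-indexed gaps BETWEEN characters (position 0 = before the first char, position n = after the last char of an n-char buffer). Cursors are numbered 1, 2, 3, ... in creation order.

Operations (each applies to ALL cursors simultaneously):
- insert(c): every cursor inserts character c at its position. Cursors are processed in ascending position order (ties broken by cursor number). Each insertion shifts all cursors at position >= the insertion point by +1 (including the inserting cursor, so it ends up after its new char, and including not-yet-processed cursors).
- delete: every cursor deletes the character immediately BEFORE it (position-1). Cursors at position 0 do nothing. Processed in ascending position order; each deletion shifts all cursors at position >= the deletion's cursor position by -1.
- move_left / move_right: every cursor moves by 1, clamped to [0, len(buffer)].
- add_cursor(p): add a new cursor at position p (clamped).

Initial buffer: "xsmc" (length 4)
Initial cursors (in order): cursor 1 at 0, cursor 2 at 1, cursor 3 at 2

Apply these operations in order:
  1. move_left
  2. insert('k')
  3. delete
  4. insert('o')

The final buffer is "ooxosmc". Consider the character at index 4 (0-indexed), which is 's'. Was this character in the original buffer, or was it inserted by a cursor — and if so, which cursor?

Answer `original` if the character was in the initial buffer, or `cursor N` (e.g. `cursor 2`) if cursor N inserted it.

After op 1 (move_left): buffer="xsmc" (len 4), cursors c1@0 c2@0 c3@1, authorship ....
After op 2 (insert('k')): buffer="kkxksmc" (len 7), cursors c1@2 c2@2 c3@4, authorship 12.3...
After op 3 (delete): buffer="xsmc" (len 4), cursors c1@0 c2@0 c3@1, authorship ....
After op 4 (insert('o')): buffer="ooxosmc" (len 7), cursors c1@2 c2@2 c3@4, authorship 12.3...
Authorship (.=original, N=cursor N): 1 2 . 3 . . .
Index 4: author = original

Answer: original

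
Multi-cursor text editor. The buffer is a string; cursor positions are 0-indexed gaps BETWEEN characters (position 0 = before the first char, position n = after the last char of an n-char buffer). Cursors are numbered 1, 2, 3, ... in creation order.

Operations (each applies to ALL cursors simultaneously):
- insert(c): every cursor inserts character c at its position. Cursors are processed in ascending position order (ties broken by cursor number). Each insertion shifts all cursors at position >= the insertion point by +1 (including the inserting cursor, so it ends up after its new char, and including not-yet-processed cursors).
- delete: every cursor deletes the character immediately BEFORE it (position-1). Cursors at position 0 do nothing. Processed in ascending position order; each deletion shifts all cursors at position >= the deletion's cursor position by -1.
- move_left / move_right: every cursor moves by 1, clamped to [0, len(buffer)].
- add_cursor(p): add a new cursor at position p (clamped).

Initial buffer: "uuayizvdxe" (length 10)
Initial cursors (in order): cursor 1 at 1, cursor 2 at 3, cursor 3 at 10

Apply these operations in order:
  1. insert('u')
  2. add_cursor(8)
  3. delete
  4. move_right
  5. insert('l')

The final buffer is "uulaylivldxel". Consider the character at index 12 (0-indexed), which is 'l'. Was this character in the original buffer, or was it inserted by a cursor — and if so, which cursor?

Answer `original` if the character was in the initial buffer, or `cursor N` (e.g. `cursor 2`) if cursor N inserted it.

Answer: cursor 3

Derivation:
After op 1 (insert('u')): buffer="uuuauyizvdxeu" (len 13), cursors c1@2 c2@5 c3@13, authorship .1..2.......3
After op 2 (add_cursor(8)): buffer="uuuauyizvdxeu" (len 13), cursors c1@2 c2@5 c4@8 c3@13, authorship .1..2.......3
After op 3 (delete): buffer="uuayivdxe" (len 9), cursors c1@1 c2@3 c4@5 c3@9, authorship .........
After op 4 (move_right): buffer="uuayivdxe" (len 9), cursors c1@2 c2@4 c4@6 c3@9, authorship .........
After op 5 (insert('l')): buffer="uulaylivldxel" (len 13), cursors c1@3 c2@6 c4@9 c3@13, authorship ..1..2..4...3
Authorship (.=original, N=cursor N): . . 1 . . 2 . . 4 . . . 3
Index 12: author = 3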